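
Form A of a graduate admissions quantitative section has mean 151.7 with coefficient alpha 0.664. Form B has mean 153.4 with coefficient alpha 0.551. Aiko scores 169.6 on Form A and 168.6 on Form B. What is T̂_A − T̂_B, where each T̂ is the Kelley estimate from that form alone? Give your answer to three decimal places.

1.810

T̂_A = 0.664(169.6) + 0.336(151.7) = 163.58560
T̂_B = 0.551(168.6) + 0.449(153.4) = 161.77520
T̂_A − T̂_B = 1.81040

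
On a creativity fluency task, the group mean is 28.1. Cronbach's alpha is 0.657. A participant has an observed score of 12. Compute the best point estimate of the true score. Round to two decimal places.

Regress the observed score toward the mean by the unreliability: T̂ = 0.657·12 + 0.343·28.1 = 7.884 + 9.6383 = 17.522.

17.52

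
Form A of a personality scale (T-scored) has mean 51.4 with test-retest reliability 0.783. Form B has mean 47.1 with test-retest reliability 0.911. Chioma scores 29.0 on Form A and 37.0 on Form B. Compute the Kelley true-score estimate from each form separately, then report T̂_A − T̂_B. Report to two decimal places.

T̂_A = 0.783(29.0) + 0.217(51.4) = 33.8608
T̂_B = 0.911(37.0) + 0.089(47.1) = 37.8989
T̂_A − T̂_B = -4.0381

-4.04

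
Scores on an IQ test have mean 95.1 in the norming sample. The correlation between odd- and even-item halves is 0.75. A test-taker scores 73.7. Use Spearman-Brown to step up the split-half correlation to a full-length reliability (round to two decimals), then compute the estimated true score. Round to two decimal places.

76.70

Spearman-Brown: ρ = 2r/(1 + r) = 2(0.75)/(1 + 0.75) = 1.500/1.75 = 0.8571 → 0.86
Kelley's formula gives T̂ = 0.86·73.7 + 0.14·95.1 = 63.382 + 13.314 = 76.696.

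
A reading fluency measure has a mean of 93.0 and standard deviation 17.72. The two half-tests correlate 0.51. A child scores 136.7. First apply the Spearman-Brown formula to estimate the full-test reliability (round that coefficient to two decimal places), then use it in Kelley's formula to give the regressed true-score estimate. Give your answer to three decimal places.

122.716

Spearman-Brown: ρ = 2r/(1 + r) = 2(0.51)/(1 + 0.51) = 1.020/1.51 = 0.6755 → 0.68
T̂ = 0.68(136.7) + 0.32(93.0) = 92.956 + 29.760 = 122.7160 → 122.716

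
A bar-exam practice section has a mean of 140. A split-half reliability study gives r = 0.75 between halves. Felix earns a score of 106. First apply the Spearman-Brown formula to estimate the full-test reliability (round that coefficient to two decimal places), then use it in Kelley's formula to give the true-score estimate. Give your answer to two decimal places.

110.76

Spearman-Brown: ρ = 2r/(1 + r) = 2(0.75)/(1 + 0.75) = 1.500/1.75 = 0.8571 → 0.86
Weight the observed score by reliability and the mean by (1 − reliability): T̂ = 0.86·106 + 0.14·140 = 91.16 + 19.60 = 110.760.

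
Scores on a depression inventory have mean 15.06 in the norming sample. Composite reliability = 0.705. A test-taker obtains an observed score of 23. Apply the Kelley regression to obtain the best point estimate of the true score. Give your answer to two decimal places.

20.66

T̂ = 0.705(23) + 0.295(15.06) = 16.215 + 4.44270 = 20.658 → 20.66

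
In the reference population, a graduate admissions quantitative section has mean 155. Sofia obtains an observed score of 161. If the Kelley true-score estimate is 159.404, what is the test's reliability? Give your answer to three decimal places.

0.734

T̂ = ρX + (1 − ρ)μ  ⇒  T̂ − μ = ρ(X − μ)
ρ = (T̂ − μ)/(X − μ) = (159.404 − 155) / (161 − 155) = 4.404 / 6.0 = 0.73400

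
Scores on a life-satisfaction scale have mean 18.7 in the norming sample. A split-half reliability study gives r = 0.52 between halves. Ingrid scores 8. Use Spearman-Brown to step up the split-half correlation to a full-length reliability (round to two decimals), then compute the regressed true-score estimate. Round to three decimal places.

11.424

Spearman-Brown: ρ = 2r/(1 + r) = 2(0.52)/(1 + 0.52) = 1.040/1.52 = 0.6842 → 0.68
T̂ = 0.68(8) + 0.32(18.7) = 5.44 + 5.984 = 11.4240 → 11.424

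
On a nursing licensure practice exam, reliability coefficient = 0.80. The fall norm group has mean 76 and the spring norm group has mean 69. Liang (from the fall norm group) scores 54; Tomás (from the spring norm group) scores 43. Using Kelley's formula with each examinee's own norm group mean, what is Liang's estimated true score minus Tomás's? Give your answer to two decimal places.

T̂_Liang = 0.80(54) + 0.20(76) = 58.4000
T̂_Tomás = 0.80(43) + 0.20(69) = 48.2000
Difference = 58.4000 − 48.2000 = 10.2000

10.20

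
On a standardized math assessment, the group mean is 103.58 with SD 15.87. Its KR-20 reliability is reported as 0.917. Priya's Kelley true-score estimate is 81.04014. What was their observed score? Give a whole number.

T̂ = ρX + (1 − ρ)μ  ⇒  X = (T̂ − (1 − ρ)μ) / ρ
X = (81.04014 − 0.083 × 103.58) / 0.917 = (81.04014 − 8.59714) / 0.917 = 72.44300 / 0.917 = 79.00

79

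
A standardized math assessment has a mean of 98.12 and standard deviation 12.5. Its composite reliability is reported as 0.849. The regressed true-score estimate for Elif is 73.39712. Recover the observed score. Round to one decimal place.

T̂ = ρX + (1 − ρ)μ  ⇒  X = (T̂ − (1 − ρ)μ) / ρ
X = (73.39712 − 0.151 × 98.12) / 0.849 = (73.39712 − 14.81612) / 0.849 = 58.58100 / 0.849 = 69.000

69.0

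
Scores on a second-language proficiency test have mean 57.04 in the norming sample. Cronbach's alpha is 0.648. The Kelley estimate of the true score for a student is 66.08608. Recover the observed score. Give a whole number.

T̂ = ρX + (1 − ρ)μ  ⇒  X = (T̂ − (1 − ρ)μ) / ρ
X = (66.08608 − 0.352 × 57.04) / 0.648 = (66.08608 − 20.07808) / 0.648 = 46.00800 / 0.648 = 71.00

71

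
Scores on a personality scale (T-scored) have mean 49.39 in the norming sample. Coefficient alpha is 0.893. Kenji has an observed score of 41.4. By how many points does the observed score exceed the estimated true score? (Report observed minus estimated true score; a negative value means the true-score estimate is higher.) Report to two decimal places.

-0.85

T̂ = ρX + (1 − ρ)μ
  = 0.893 × 41.4 + 0.107 × 49.39
  = 36.9702 + 5.28473
  = 42.2549
  ≈ 42.255
X − T̂ = 41.4 − 42.255 = -0.855 → -0.85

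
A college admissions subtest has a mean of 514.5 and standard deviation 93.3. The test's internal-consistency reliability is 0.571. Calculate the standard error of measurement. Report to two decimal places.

61.11

SEM = SD · √(1 − ρ) = 93.3 × √0.429 = 93.3 × 0.6550 = 61.110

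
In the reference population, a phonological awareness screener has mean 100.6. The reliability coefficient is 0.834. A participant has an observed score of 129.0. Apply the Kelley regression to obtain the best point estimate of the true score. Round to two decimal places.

T̂ = 0.834(129.0) + 0.166(100.6) = 107.5860 + 16.6996 = 124.286 → 124.29

124.29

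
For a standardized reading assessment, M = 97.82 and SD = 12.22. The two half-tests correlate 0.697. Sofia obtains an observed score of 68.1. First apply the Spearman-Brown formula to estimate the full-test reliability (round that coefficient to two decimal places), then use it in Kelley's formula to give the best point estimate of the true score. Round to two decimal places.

Spearman-Brown: ρ = 2r/(1 + r) = 2(0.697)/(1 + 0.697) = 1.3940/1.697 = 0.8214 → 0.82
Regress the observed score toward the mean by the unreliability: T̂ = 0.82·68.1 + 0.18·97.82 = 55.842 + 17.6076 = 73.450.

73.45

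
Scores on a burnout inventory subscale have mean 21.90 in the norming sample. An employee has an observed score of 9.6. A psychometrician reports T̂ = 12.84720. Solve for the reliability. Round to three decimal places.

0.736

T̂ = ρX + (1 − ρ)μ  ⇒  T̂ − μ = ρ(X − μ)
ρ = (T̂ − μ)/(X − μ) = (12.84720 − 21.90) / (9.6 − 21.90) = -9.05280 / -12.30 = 0.73600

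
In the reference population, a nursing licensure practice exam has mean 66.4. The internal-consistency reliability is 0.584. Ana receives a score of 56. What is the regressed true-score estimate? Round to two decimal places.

T̂ = 0.584(56) + 0.416(66.4) = 32.704 + 27.6224 = 60.326 → 60.33

60.33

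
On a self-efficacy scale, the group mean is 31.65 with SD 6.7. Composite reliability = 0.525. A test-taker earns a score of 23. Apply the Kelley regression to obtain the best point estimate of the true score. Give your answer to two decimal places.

T̂ = ρX + (1 − ρ)μ
  = 0.525 × 23 + 0.475 × 31.65
  = 12.075 + 15.03375
  = 27.109
  ≈ 27.11

27.11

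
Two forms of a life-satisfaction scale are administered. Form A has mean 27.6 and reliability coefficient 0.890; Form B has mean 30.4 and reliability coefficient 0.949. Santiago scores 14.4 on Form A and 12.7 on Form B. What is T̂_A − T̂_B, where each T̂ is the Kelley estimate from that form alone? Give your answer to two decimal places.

T̂_A = 0.890(14.4) + 0.110(27.6) = 15.8520
T̂_B = 0.949(12.7) + 0.051(30.4) = 13.6027
T̂_A − T̂_B = 2.2493

2.25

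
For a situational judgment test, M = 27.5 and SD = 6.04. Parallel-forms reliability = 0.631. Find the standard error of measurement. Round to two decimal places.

SEM = SD · √(1 − ρ) = 6.04 × √0.369 = 6.04 × 0.6075 = 3.669

3.67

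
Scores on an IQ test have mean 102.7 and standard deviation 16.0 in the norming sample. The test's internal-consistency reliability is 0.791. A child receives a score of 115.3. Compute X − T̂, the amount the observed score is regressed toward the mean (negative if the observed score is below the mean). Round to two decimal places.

2.63

T̂ = 0.791(115.3) + 0.209(102.7) = 91.2023 + 21.4643 = 112.6666 → 112.667
X − T̂ = 115.3 − 112.667 = 2.633 → 2.63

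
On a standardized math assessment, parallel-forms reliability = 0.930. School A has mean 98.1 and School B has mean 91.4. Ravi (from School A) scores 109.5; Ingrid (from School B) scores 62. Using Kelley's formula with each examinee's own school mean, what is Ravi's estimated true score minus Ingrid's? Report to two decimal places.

T̂_Ravi = 0.930(109.5) + 0.070(98.1) = 108.7020
T̂_Ingrid = 0.930(62) + 0.070(91.4) = 64.0580
Difference = 108.7020 − 64.0580 = 44.6440

44.64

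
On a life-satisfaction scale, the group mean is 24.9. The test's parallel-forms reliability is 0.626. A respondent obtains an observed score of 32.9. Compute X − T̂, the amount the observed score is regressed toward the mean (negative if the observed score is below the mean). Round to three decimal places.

2.992

T̂ = ρX + (1 − ρ)μ
  = 0.626 × 32.9 + 0.374 × 24.9
  = 20.5954 + 9.3126
  = 29.90800
  ≈ 29.9080
X − T̂ = 32.9 − 29.9080 = 2.9920 → 2.992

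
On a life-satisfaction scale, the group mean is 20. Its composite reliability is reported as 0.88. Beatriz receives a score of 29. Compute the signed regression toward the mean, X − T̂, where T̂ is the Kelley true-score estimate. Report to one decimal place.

T̂ = 0.88(29) + 0.12(20) = 25.52 + 2.40 = 27.920 → 27.92
X − T̂ = 29 − 27.92 = 1.08 → 1.1

1.1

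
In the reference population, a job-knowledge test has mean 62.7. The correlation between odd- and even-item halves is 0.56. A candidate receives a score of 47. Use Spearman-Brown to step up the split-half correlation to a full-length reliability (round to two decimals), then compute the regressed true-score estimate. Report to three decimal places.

51.396

Spearman-Brown: ρ = 2r/(1 + r) = 2(0.56)/(1 + 0.56) = 1.120/1.56 = 0.7179 → 0.72
T̂ = 0.72(47) + 0.28(62.7) = 33.84 + 17.556 = 51.3960 → 51.396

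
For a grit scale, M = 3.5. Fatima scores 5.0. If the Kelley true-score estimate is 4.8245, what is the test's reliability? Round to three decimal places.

0.883

T̂ = ρX + (1 − ρ)μ  ⇒  T̂ − μ = ρ(X − μ)
ρ = (T̂ − μ)/(X − μ) = (4.8245 − 3.5) / (5.0 − 3.5) = 1.3245 / 1.5 = 0.88300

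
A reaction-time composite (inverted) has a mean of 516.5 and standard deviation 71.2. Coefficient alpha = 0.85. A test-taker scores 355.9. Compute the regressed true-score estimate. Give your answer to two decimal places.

T̂ = ρX + (1 − ρ)μ
  = 0.85 × 355.9 + 0.15 × 516.5
  = 302.515 + 77.475
  = 379.990
  ≈ 379.99

379.99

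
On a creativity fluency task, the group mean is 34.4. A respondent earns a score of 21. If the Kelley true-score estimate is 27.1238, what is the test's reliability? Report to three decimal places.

T̂ = ρX + (1 − ρ)μ  ⇒  T̂ − μ = ρ(X − μ)
ρ = (T̂ − μ)/(X − μ) = (27.1238 − 34.4) / (21 − 34.4) = -7.2762 / -13.4 = 0.54300

0.543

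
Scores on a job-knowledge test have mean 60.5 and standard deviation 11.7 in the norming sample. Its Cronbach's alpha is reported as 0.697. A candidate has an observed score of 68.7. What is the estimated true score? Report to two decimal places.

Kelley's formula gives T̂ = 0.697·68.7 + 0.303·60.5 = 47.8839 + 18.3315 = 66.215.

66.22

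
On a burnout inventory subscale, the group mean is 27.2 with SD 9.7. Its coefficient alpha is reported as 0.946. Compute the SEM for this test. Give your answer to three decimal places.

2.254

SEM = SD · √(1 − ρ) = 9.7 × √0.054 = 9.7 × 0.2324 = 2.2541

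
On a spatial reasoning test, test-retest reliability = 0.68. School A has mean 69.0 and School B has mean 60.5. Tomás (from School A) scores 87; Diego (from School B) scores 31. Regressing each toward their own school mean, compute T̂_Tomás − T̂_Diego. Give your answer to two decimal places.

40.80

T̂_Tomás = 0.68(87) + 0.32(69.0) = 81.2400
T̂_Diego = 0.68(31) + 0.32(60.5) = 40.4400
Difference = 81.2400 − 40.4400 = 40.8000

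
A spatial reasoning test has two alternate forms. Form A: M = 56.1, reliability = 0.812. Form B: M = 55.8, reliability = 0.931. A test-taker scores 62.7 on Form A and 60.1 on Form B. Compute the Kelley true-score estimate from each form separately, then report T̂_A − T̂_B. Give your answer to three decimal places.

1.656

T̂_A = 0.812(62.7) + 0.188(56.1) = 61.45920
T̂_B = 0.931(60.1) + 0.069(55.8) = 59.80330
T̂_A − T̂_B = 1.65590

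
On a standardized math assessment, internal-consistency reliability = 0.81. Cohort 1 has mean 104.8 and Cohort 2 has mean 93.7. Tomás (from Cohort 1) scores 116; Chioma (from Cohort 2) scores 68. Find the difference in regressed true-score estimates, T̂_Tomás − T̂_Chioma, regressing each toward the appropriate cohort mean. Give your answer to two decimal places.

T̂_Tomás = 0.81(116) + 0.19(104.8) = 113.8720
T̂_Chioma = 0.81(68) + 0.19(93.7) = 72.8830
Difference = 113.8720 − 72.8830 = 40.9890

40.99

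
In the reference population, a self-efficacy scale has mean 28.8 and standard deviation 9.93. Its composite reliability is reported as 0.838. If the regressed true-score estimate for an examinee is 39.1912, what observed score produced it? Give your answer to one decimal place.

T̂ = ρX + (1 − ρ)μ  ⇒  X = (T̂ − (1 − ρ)μ) / ρ
X = (39.1912 − 0.162 × 28.8) / 0.838 = (39.1912 − 4.6656) / 0.838 = 34.5256 / 0.838 = 41.200

41.2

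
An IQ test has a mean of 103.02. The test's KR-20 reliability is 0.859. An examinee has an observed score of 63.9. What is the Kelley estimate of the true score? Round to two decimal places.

T̂ = ρX + (1 − ρ)μ
  = 0.859 × 63.9 + 0.141 × 103.02
  = 54.8901 + 14.52582
  = 69.416
  ≈ 69.42

69.42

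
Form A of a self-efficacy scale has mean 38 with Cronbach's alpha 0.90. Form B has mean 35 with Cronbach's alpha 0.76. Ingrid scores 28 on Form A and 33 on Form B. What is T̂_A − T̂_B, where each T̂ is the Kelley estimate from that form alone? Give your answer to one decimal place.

-4.5

T̂_A = 0.90(28) + 0.10(38) = 29.000
T̂_B = 0.76(33) + 0.24(35) = 33.480
T̂_A − T̂_B = -4.480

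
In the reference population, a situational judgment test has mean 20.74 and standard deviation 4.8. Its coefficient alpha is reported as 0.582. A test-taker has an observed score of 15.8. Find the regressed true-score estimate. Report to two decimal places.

T̂ = ρX + (1 − ρ)μ
  = 0.582 × 15.8 + 0.418 × 20.74
  = 9.1956 + 8.66932
  = 17.865
  ≈ 17.86

17.86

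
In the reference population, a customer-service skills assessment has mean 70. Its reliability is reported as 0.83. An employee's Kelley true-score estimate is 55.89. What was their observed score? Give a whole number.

T̂ = ρX + (1 − ρ)μ  ⇒  X = (T̂ − (1 − ρ)μ) / ρ
X = (55.89 − 0.17 × 70) / 0.83 = (55.89 − 11.90) / 0.83 = 43.99 / 0.83 = 53.00

53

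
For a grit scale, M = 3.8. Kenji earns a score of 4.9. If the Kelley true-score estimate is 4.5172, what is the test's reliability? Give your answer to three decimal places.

0.652

T̂ = ρX + (1 − ρ)μ  ⇒  T̂ − μ = ρ(X − μ)
ρ = (T̂ − μ)/(X − μ) = (4.5172 − 3.8) / (4.9 − 3.8) = 0.7172 / 1.1 = 0.65200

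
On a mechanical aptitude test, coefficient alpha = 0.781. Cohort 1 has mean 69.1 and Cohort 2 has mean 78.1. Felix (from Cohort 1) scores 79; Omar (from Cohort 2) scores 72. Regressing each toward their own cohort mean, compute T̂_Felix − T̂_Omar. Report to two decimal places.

3.50

T̂_Felix = 0.781(79) + 0.219(69.1) = 76.8319
T̂_Omar = 0.781(72) + 0.219(78.1) = 73.3359
Difference = 76.8319 − 73.3359 = 3.4960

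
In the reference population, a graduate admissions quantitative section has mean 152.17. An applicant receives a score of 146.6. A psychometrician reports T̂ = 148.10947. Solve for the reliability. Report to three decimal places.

T̂ = ρX + (1 − ρ)μ  ⇒  T̂ − μ = ρ(X − μ)
ρ = (T̂ − μ)/(X − μ) = (148.10947 − 152.17) / (146.6 − 152.17) = -4.06053 / -5.57 = 0.72900

0.729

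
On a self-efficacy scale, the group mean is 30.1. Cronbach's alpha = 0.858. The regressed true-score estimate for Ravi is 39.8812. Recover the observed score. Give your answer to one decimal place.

41.5

T̂ = ρX + (1 − ρ)μ  ⇒  X = (T̂ − (1 − ρ)μ) / ρ
X = (39.8812 − 0.142 × 30.1) / 0.858 = (39.8812 − 4.2742) / 0.858 = 35.6070 / 0.858 = 41.500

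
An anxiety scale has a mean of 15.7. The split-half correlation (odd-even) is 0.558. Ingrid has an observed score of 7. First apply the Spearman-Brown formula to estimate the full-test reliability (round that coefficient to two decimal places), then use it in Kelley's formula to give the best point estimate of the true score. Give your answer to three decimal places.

9.436

Spearman-Brown: ρ = 2r/(1 + r) = 2(0.558)/(1 + 0.558) = 1.1160/1.558 = 0.7163 → 0.72
T̂ = ρX + (1 − ρ)μ
  = 0.72 × 7 + 0.28 × 15.7
  = 5.04 + 4.396
  = 9.4360
  ≈ 9.436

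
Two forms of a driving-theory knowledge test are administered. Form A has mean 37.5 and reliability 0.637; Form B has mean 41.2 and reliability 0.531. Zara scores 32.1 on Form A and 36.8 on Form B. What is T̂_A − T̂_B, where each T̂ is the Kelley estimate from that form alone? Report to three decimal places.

T̂_A = 0.637(32.1) + 0.363(37.5) = 34.06020
T̂_B = 0.531(36.8) + 0.469(41.2) = 38.86360
T̂_A − T̂_B = -4.80340

-4.803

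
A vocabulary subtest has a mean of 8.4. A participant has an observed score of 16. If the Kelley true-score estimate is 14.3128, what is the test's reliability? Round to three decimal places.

0.778

T̂ = ρX + (1 − ρ)μ  ⇒  T̂ − μ = ρ(X − μ)
ρ = (T̂ − μ)/(X − μ) = (14.3128 − 8.4) / (16 − 8.4) = 5.9128 / 7.6 = 0.77800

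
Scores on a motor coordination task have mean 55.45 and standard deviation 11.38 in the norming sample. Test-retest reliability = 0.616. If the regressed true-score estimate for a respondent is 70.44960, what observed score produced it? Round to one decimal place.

T̂ = ρX + (1 − ρ)μ  ⇒  X = (T̂ − (1 − ρ)μ) / ρ
X = (70.44960 − 0.384 × 55.45) / 0.616 = (70.44960 − 21.29280) / 0.616 = 49.15680 / 0.616 = 79.800

79.8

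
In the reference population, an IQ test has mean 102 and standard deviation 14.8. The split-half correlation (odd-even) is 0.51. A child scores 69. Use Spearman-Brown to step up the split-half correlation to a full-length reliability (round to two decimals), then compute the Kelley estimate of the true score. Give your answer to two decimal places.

79.56

Spearman-Brown: ρ = 2r/(1 + r) = 2(0.51)/(1 + 0.51) = 1.020/1.51 = 0.6755 → 0.68
T̂ = ρX + (1 − ρ)μ
  = 0.68 × 69 + 0.32 × 102
  = 46.92 + 32.64
  = 79.560
  ≈ 79.56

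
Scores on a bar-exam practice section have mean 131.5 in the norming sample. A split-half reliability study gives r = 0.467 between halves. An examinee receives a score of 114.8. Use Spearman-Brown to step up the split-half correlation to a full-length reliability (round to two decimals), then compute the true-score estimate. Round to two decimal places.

Spearman-Brown: ρ = 2r/(1 + r) = 2(0.467)/(1 + 0.467) = 0.9340/1.467 = 0.6367 → 0.64
T̂ = ρX + (1 − ρ)μ
  = 0.64 × 114.8 + 0.36 × 131.5
  = 73.472 + 47.340
  = 120.812
  ≈ 120.81

120.81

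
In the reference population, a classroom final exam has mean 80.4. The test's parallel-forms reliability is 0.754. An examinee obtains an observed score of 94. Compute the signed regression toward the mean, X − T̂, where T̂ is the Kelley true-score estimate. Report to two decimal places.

3.35

T̂ = 0.754(94) + 0.246(80.4) = 70.876 + 19.7784 = 90.6544 → 90.654
X − T̂ = 94 − 90.654 = 3.346 → 3.35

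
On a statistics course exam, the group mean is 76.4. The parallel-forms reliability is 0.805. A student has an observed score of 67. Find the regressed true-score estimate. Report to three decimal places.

68.833

Regress the observed score toward the mean by the unreliability: T̂ = 0.805·67 + 0.195·76.4 = 53.935 + 14.8980 = 68.8330.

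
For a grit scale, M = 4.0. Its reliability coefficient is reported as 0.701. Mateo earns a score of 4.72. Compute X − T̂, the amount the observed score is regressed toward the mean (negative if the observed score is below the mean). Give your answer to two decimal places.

0.22

Weight the observed score by reliability and the mean by (1 − reliability): T̂ = 0.701·4.72 + 0.299·4.0 = 3.30872 + 1.1960 = 4.5047.
X − T̂ = 4.72 − 4.505 = 0.215 → 0.22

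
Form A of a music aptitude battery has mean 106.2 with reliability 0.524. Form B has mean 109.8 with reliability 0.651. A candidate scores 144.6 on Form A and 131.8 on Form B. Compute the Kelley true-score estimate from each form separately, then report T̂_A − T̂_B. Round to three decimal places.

T̂_A = 0.524(144.6) + 0.476(106.2) = 126.32160
T̂_B = 0.651(131.8) + 0.349(109.8) = 124.12200
T̂_A − T̂_B = 2.19960

2.200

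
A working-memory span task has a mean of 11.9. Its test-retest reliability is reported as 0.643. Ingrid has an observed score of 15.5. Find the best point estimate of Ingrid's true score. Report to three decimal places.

Regress the observed score toward the mean by the unreliability: T̂ = 0.643·15.5 + 0.357·11.9 = 9.9665 + 4.2483 = 14.2148.

14.215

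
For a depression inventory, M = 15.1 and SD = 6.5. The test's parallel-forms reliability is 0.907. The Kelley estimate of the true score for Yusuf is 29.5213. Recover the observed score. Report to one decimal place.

31.0

T̂ = ρX + (1 − ρ)μ  ⇒  X = (T̂ − (1 − ρ)μ) / ρ
X = (29.5213 − 0.093 × 15.1) / 0.907 = (29.5213 − 1.4043) / 0.907 = 28.1170 / 0.907 = 31.000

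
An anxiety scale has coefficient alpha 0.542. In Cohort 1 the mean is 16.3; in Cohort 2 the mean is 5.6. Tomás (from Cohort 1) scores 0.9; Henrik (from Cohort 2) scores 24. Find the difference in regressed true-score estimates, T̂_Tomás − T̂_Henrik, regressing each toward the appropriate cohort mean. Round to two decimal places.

-7.62

T̂_Tomás = 0.542(0.9) + 0.458(16.3) = 7.9532
T̂_Henrik = 0.542(24) + 0.458(5.6) = 15.5728
Difference = 7.9532 − 15.5728 = -7.6196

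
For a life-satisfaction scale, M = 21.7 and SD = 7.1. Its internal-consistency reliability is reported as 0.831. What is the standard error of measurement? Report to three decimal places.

2.919

SEM = SD · √(1 − ρ) = 7.1 × √0.169 = 7.1 × 0.4111 = 2.9188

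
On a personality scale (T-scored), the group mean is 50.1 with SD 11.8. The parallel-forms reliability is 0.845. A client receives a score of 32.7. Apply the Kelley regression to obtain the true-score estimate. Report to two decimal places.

35.40

T̂ = ρX + (1 − ρ)μ
  = 0.845 × 32.7 + 0.155 × 50.1
  = 27.6315 + 7.7655
  = 35.397
  ≈ 35.40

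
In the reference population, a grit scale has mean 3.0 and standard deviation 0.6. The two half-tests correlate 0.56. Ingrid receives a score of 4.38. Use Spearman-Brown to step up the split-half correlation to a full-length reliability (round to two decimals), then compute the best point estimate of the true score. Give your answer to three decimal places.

3.994

Spearman-Brown: ρ = 2r/(1 + r) = 2(0.56)/(1 + 0.56) = 1.120/1.56 = 0.7179 → 0.72
T̂ = ρX + (1 − ρ)μ
  = 0.72 × 4.38 + 0.28 × 3.0
  = 3.1536 + 0.840
  = 3.9936
  ≈ 3.994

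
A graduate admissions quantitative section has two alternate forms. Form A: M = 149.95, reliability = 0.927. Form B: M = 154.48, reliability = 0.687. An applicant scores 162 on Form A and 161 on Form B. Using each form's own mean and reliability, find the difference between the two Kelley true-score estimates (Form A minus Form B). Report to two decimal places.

T̂_A = 0.927(162) + 0.073(149.95) = 161.1204
T̂_B = 0.687(161) + 0.313(154.48) = 158.9592
T̂_A − T̂_B = 2.1611

2.16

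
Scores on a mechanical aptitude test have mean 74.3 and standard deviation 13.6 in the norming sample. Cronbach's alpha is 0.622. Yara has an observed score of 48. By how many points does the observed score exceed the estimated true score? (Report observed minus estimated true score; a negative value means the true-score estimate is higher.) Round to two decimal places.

-9.94

T̂ = ρX + (1 − ρ)μ
  = 0.622 × 48 + 0.378 × 74.3
  = 29.856 + 28.0854
  = 57.9414
  ≈ 57.941
X − T̂ = 48 − 57.941 = -9.941 → -9.94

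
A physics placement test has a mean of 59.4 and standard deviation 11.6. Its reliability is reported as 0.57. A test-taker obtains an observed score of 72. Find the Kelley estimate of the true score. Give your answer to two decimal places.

66.58

T̂ = 0.57(72) + 0.43(59.4) = 41.04 + 25.542 = 66.582 → 66.58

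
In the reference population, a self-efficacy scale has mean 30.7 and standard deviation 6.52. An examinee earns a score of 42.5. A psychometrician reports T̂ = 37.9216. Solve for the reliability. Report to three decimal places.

0.612

T̂ = ρX + (1 − ρ)μ  ⇒  T̂ − μ = ρ(X − μ)
ρ = (T̂ − μ)/(X − μ) = (37.9216 − 30.7) / (42.5 − 30.7) = 7.2216 / 11.8 = 0.61200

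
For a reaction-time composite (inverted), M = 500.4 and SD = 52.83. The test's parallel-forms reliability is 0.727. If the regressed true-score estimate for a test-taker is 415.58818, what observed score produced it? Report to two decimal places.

383.74

T̂ = ρX + (1 − ρ)μ  ⇒  X = (T̂ − (1 − ρ)μ) / ρ
X = (415.58818 − 0.273 × 500.4) / 0.727 = (415.58818 − 136.6092) / 0.727 = 278.97898 / 0.727 = 383.7400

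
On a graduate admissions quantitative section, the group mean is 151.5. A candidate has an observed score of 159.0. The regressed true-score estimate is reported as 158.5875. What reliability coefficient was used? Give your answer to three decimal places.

0.945

T̂ = ρX + (1 − ρ)μ  ⇒  T̂ − μ = ρ(X − μ)
ρ = (T̂ − μ)/(X − μ) = (158.5875 − 151.5) / (159.0 − 151.5) = 7.0875 / 7.5 = 0.94500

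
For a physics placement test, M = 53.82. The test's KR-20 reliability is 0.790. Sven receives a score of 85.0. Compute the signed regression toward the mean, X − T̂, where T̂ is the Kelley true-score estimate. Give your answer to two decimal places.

6.55

Kelley's formula gives T̂ = 0.790·85.0 + 0.210·53.82 = 67.1500 + 11.30220 = 78.4522.
X − T̂ = 85.0 − 78.452 = 6.548 → 6.55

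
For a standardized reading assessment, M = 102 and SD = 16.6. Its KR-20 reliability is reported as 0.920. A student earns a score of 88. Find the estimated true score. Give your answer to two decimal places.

89.12

T̂ = ρX + (1 − ρ)μ
  = 0.920 × 88 + 0.080 × 102
  = 80.960 + 8.160
  = 89.120
  ≈ 89.12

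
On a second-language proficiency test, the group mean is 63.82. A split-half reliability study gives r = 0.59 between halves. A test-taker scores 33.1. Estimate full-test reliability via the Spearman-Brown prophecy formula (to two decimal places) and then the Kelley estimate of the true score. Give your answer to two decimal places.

Spearman-Brown: ρ = 2r/(1 + r) = 2(0.59)/(1 + 0.59) = 1.180/1.59 = 0.7421 → 0.74
Kelley's formula gives T̂ = 0.74·33.1 + 0.26·63.82 = 24.494 + 16.5932 = 41.087.

41.09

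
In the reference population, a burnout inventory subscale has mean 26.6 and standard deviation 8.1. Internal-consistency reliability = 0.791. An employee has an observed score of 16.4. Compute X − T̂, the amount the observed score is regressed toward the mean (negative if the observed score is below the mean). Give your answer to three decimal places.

Kelley's formula gives T̂ = 0.791·16.4 + 0.209·26.6 = 12.9724 + 5.5594 = 18.53180.
X − T̂ = 16.4 − 18.5318 = -2.1318 → -2.132

-2.132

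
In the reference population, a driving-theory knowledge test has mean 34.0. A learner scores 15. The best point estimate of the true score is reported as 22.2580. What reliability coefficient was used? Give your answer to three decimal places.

0.618

T̂ = ρX + (1 − ρ)μ  ⇒  T̂ − μ = ρ(X − μ)
ρ = (T̂ − μ)/(X − μ) = (22.2580 − 34.0) / (15 − 34.0) = -11.7420 / -19.0 = 0.61800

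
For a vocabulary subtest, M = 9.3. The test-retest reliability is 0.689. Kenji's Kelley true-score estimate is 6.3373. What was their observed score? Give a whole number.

T̂ = ρX + (1 − ρ)μ  ⇒  X = (T̂ − (1 − ρ)μ) / ρ
X = (6.3373 − 0.311 × 9.3) / 0.689 = (6.3373 − 2.8923) / 0.689 = 3.4450 / 0.689 = 5.00

5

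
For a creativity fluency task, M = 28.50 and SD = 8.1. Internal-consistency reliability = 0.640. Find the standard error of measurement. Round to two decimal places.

4.86

SEM = SD · √(1 − ρ) = 8.1 × √0.360 = 8.1 × 0.6000 = 4.860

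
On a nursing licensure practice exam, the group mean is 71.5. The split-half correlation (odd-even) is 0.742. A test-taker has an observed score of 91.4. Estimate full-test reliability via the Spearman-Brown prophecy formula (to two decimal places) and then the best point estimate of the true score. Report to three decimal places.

88.415

Spearman-Brown: ρ = 2r/(1 + r) = 2(0.742)/(1 + 0.742) = 1.4840/1.742 = 0.8519 → 0.85
T̂ = 0.85(91.4) + 0.15(71.5) = 77.690 + 10.725 = 88.4150 → 88.415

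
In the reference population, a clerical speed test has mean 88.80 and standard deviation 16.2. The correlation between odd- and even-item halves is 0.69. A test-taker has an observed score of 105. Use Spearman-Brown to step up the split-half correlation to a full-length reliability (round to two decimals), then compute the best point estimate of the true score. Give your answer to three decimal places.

Spearman-Brown: ρ = 2r/(1 + r) = 2(0.69)/(1 + 0.69) = 1.380/1.69 = 0.8166 → 0.82
T̂ = 0.82(105) + 0.18(88.80) = 86.10 + 15.9840 = 102.0840 → 102.084

102.084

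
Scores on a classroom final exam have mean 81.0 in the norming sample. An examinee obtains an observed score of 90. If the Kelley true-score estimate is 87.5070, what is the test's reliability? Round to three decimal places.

T̂ = ρX + (1 − ρ)μ  ⇒  T̂ − μ = ρ(X − μ)
ρ = (T̂ − μ)/(X − μ) = (87.5070 − 81.0) / (90 − 81.0) = 6.5070 / 9.0 = 0.72300

0.723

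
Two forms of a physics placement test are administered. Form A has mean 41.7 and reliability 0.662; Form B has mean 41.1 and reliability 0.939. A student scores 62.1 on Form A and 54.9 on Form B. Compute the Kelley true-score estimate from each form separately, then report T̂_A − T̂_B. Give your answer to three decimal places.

1.147

T̂_A = 0.662(62.1) + 0.338(41.7) = 55.20480
T̂_B = 0.939(54.9) + 0.061(41.1) = 54.05820
T̂_A − T̂_B = 1.14660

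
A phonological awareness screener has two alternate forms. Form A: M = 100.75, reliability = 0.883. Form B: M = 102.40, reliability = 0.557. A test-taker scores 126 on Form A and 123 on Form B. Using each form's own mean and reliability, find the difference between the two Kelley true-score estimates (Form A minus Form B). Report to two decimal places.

T̂_A = 0.883(126) + 0.117(100.75) = 123.0457
T̂_B = 0.557(123) + 0.443(102.40) = 113.8742
T̂_A − T̂_B = 9.1715

9.17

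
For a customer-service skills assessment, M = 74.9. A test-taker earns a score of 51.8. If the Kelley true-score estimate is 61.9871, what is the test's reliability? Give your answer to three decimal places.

0.559

T̂ = ρX + (1 − ρ)μ  ⇒  T̂ − μ = ρ(X − μ)
ρ = (T̂ − μ)/(X − μ) = (61.9871 − 74.9) / (51.8 − 74.9) = -12.9129 / -23.1 = 0.55900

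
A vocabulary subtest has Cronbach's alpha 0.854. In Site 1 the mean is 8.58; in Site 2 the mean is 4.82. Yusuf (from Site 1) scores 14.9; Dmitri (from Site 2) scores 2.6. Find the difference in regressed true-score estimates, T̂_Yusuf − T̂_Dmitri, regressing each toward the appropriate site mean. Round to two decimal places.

11.05

T̂_Yusuf = 0.854(14.9) + 0.146(8.58) = 13.9773
T̂_Dmitri = 0.854(2.6) + 0.146(4.82) = 2.9241
Difference = 13.9773 − 2.9241 = 11.0532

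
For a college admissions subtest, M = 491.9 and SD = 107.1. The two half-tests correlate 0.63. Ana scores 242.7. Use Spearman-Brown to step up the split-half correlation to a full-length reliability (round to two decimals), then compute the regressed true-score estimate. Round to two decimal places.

Spearman-Brown: ρ = 2r/(1 + r) = 2(0.63)/(1 + 0.63) = 1.260/1.63 = 0.7730 → 0.77
T̂ = 0.77(242.7) + 0.23(491.9) = 186.879 + 113.137 = 300.016 → 300.02

300.02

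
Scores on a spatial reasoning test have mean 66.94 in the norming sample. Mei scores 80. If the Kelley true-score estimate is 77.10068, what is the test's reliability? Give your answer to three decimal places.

T̂ = ρX + (1 − ρ)μ  ⇒  T̂ − μ = ρ(X − μ)
ρ = (T̂ − μ)/(X − μ) = (77.10068 − 66.94) / (80 − 66.94) = 10.16068 / 13.06 = 0.77800

0.778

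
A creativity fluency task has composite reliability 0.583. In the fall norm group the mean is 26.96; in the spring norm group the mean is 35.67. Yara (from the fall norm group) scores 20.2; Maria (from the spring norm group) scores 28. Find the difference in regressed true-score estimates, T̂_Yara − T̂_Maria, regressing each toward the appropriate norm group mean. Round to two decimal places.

-8.18

T̂_Yara = 0.583(20.2) + 0.417(26.96) = 23.0189
T̂_Maria = 0.583(28) + 0.417(35.67) = 31.1984
Difference = 23.0189 − 31.1984 = -8.1795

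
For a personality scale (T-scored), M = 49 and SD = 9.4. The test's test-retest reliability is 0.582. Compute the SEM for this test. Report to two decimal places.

SEM = SD · √(1 − ρ) = 9.4 × √0.418 = 9.4 × 0.6465 = 6.077

6.08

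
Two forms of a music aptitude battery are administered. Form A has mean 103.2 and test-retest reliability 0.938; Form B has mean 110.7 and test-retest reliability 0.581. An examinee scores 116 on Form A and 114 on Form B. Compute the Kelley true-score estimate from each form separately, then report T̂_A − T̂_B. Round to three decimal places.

T̂_A = 0.938(116) + 0.062(103.2) = 115.20640
T̂_B = 0.581(114) + 0.419(110.7) = 112.61730
T̂_A − T̂_B = 2.58910

2.589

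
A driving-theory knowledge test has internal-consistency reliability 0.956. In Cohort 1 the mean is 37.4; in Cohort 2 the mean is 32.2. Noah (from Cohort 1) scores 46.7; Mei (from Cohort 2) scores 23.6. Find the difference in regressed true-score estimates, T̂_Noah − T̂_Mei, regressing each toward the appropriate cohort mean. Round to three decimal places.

22.312

T̂_Noah = 0.956(46.7) + 0.044(37.4) = 46.29080
T̂_Mei = 0.956(23.6) + 0.044(32.2) = 23.97840
Difference = 46.29080 − 23.97840 = 22.31240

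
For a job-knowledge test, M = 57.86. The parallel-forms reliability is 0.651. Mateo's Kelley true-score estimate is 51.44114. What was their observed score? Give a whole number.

T̂ = ρX + (1 − ρ)μ  ⇒  X = (T̂ − (1 − ρ)μ) / ρ
X = (51.44114 − 0.349 × 57.86) / 0.651 = (51.44114 − 20.19314) / 0.651 = 31.24800 / 0.651 = 48.00

48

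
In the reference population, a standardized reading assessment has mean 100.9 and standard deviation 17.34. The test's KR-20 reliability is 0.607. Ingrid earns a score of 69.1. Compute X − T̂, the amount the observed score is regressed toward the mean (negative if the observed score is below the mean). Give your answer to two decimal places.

-12.50

T̂ = ρX + (1 − ρ)μ
  = 0.607 × 69.1 + 0.393 × 100.9
  = 41.9437 + 39.6537
  = 81.5974
  ≈ 81.597
X − T̂ = 69.1 − 81.597 = -12.497 → -12.50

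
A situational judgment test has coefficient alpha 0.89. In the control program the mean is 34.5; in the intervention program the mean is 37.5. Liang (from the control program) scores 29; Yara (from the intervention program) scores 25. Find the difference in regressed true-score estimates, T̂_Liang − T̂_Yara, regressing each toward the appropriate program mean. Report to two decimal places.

T̂_Liang = 0.89(29) + 0.11(34.5) = 29.6050
T̂_Yara = 0.89(25) + 0.11(37.5) = 26.3750
Difference = 29.6050 − 26.3750 = 3.2300

3.23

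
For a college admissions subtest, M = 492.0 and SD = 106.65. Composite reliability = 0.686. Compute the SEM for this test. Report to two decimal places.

59.76

SEM = SD · √(1 − ρ) = 106.65 × √0.314 = 106.65 × 0.5604 = 59.762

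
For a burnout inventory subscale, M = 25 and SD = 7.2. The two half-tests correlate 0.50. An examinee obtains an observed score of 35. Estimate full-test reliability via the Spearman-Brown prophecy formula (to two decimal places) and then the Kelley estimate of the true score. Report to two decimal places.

Spearman-Brown: ρ = 2r/(1 + r) = 2(0.50)/(1 + 0.50) = 1.000/1.50 = 0.6667 → 0.67
Regress the observed score toward the mean by the unreliability: T̂ = 0.67·35 + 0.33·25 = 23.45 + 8.25 = 31.700.

31.70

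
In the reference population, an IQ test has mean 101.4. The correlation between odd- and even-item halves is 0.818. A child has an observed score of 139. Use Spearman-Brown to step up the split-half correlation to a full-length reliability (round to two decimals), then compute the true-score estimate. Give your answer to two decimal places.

135.24

Spearman-Brown: ρ = 2r/(1 + r) = 2(0.818)/(1 + 0.818) = 1.6360/1.818 = 0.8999 → 0.90
T̂ = 0.90(139) + 0.10(101.4) = 125.10 + 10.140 = 135.240 → 135.24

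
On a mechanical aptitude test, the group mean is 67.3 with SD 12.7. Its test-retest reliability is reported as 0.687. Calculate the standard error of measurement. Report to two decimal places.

SEM = SD · √(1 − ρ) = 12.7 × √0.313 = 12.7 × 0.5595 = 7.105

7.11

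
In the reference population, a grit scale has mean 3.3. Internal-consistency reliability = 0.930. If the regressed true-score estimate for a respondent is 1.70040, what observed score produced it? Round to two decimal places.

1.58

T̂ = ρX + (1 − ρ)μ  ⇒  X = (T̂ − (1 − ρ)μ) / ρ
X = (1.70040 − 0.070 × 3.3) / 0.930 = (1.70040 − 0.2310) / 0.930 = 1.46940 / 0.930 = 1.5800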